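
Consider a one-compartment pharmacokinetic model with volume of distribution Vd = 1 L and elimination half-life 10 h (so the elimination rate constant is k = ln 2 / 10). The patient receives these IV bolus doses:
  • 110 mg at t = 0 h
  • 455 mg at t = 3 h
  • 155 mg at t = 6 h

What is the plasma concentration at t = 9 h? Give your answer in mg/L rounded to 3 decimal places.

k = ln 2 / 10 = 0.06931 per h
Dose 1 (110 mg at t=0 h): 110·exp(−0.06931·9) = 58.948 mg/L
Dose 2 (455 mg at t=3 h): 455·exp(−0.06931·6) = 300.188 mg/L
Dose 3 (155 mg at t=6 h): 155·exp(−0.06931·3) = 125.899 mg/L
C(9) = 58.948 + 300.188 + 125.899 = 485.035 mg/L

485.035 mg/L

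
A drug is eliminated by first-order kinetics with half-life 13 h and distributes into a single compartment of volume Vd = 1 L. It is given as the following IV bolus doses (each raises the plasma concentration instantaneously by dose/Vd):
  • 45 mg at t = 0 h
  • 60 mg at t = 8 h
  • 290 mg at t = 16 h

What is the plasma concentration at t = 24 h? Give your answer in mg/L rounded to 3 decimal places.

k = ln 2 / 13 = 0.05332 per h
Dose 1 (45 mg at t=0 h): 45·exp(−0.05332·24) = 12.516 mg/L
Dose 2 (60 mg at t=8 h): 60·exp(−0.05332·16) = 25.565 mg/L
Dose 3 (290 mg at t=16 h): 290·exp(−0.05332·8) = 189.299 mg/L
C(24) = 12.516 + 25.565 + 189.299 = 227.381 mg/L

227.381 mg/L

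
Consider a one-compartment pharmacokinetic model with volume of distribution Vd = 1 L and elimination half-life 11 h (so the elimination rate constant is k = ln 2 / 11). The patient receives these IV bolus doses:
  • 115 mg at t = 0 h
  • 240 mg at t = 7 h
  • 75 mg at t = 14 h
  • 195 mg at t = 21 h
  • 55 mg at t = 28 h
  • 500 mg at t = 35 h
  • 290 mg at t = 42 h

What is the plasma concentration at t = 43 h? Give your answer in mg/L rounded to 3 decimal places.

688.985 mg/L

k = ln 2 / 11 = 0.06301 per h
Dose 1 (115 mg at t=0 h): 115·exp(−0.06301·43) = 7.655 mg/L
Dose 2 (240 mg at t=7 h): 240·exp(−0.06301·36) = 24.833 mg/L
Dose 3 (75 mg at t=14 h): 75·exp(−0.06301·29) = 12.062 mg/L
Dose 4 (195 mg at t=21 h): 195·exp(−0.06301·22) = 48.750 mg/L
Dose 5 (55 mg at t=28 h): 55·exp(−0.06301·15) = 21.373 mg/L
Dose 6 (500 mg at t=35 h): 500·exp(−0.06301·8) = 302.022 mg/L
Dose 7 (290 mg at t=42 h): 290·exp(−0.06301·1) = 272.290 mg/L
C(43) = 7.655 + 24.833 + 12.062 + 48.750 + 21.373 + 302.022 + 272.290 = 688.985 mg/L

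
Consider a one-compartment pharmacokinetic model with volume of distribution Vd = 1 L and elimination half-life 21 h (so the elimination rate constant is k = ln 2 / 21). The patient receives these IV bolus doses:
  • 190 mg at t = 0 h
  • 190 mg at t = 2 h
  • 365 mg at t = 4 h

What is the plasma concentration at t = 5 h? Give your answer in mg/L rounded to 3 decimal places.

686.331 mg/L

k = ln 2 / 21 = 0.03301 per h
Dose 1 (190 mg at t=0 h): 190·exp(−0.03301·5) = 161.094 mg/L
Dose 2 (190 mg at t=2 h): 190·exp(−0.03301·3) = 172.087 mg/L
Dose 3 (365 mg at t=4 h): 365·exp(−0.03301·1) = 353.149 mg/L
C(5) = 161.094 + 172.087 + 353.149 = 686.331 mg/L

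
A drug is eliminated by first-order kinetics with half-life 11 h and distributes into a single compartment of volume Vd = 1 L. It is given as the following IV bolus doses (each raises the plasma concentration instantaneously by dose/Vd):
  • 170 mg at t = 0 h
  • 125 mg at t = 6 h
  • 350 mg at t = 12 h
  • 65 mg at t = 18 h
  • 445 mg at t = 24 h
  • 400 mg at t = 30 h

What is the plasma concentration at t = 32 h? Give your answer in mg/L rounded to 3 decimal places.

794.510 mg/L

k = ln 2 / 11 = 0.06301 per h
Dose 1 (170 mg at t=0 h): 170·exp(−0.06301·32) = 22.632 mg/L
Dose 2 (125 mg at t=6 h): 125·exp(−0.06301·26) = 24.288 mg/L
Dose 3 (350 mg at t=12 h): 350·exp(−0.06301·20) = 99.252 mg/L
Dose 4 (65 mg at t=18 h): 65·exp(−0.06301·14) = 26.902 mg/L
Dose 5 (445 mg at t=24 h): 445·exp(−0.06301·8) = 268.800 mg/L
Dose 6 (400 mg at t=30 h): 400·exp(−0.06301·2) = 352.637 mg/L
C(32) = 22.632 + 24.288 + 99.252 + 26.902 + 268.800 + 352.637 = 794.510 mg/L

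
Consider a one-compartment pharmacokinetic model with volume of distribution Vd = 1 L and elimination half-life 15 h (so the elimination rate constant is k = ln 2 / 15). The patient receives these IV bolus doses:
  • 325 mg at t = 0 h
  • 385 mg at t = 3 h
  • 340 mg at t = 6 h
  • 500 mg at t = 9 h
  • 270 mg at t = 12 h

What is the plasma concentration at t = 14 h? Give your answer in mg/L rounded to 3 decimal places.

k = ln 2 / 15 = 0.04621 per h
Dose 1 (325 mg at t=0 h): 325·exp(−0.04621·14) = 170.185 mg/L
Dose 2 (385 mg at t=3 h): 385·exp(−0.04621·11) = 231.582 mg/L
Dose 3 (340 mg at t=6 h): 340·exp(−0.04621·8) = 234.925 mg/L
Dose 4 (500 mg at t=9 h): 500·exp(−0.04621·5) = 396.850 mg/L
Dose 5 (270 mg at t=12 h): 270·exp(−0.04621·2) = 246.165 mg/L
C(14) = 170.185 + 231.582 + 234.925 + 396.850 + 246.165 = 1279.708 mg/L

1279.708 mg/L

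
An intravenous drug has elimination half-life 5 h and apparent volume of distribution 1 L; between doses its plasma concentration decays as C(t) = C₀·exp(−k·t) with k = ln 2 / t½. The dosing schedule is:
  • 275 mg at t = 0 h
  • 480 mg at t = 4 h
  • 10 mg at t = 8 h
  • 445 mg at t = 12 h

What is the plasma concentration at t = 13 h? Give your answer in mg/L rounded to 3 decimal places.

575.597 mg/L

k = ln 2 / 5 = 0.13863 per h
Dose 1 (275 mg at t=0 h): 275·exp(−0.13863·13) = 45.358 mg/L
Dose 2 (480 mg at t=4 h): 480·exp(−0.13863·9) = 137.844 mg/L
Dose 3 (10 mg at t=8 h): 10·exp(−0.13863·5) = 5.000 mg/L
Dose 4 (445 mg at t=12 h): 445·exp(−0.13863·1) = 387.395 mg/L
C(13) = 45.358 + 137.844 + 5.000 + 387.395 = 575.597 mg/L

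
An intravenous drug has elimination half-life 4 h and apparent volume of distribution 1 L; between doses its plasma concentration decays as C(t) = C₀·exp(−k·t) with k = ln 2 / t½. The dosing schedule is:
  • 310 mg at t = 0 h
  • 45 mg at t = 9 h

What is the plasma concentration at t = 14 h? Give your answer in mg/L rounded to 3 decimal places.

46.321 mg/L

k = ln 2 / 4 = 0.17329 per h
Dose 1 (310 mg at t=0 h): 310·exp(−0.17329·14) = 27.400 mg/L
Dose 2 (45 mg at t=9 h): 45·exp(−0.17329·5) = 18.920 mg/L
C(14) = 27.400 + 18.920 = 46.321 mg/L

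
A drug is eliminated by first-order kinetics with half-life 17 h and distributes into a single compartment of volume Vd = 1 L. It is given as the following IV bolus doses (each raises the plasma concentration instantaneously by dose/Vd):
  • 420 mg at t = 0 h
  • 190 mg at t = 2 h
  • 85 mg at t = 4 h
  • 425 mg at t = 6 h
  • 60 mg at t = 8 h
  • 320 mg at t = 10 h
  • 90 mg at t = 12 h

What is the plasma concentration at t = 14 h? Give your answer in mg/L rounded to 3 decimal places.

k = ln 2 / 17 = 0.04077 per h
Dose 1 (420 mg at t=0 h): 420·exp(−0.04077·14) = 237.324 mg/L
Dose 2 (190 mg at t=2 h): 190·exp(−0.04077·12) = 116.483 mg/L
Dose 3 (85 mg at t=4 h): 85·exp(−0.04077·10) = 56.538 mg/L
Dose 4 (425 mg at t=6 h): 425·exp(−0.04077·8) = 306.710 mg/L
Dose 5 (60 mg at t=8 h): 60·exp(−0.04077·6) = 46.979 mg/L
Dose 6 (320 mg at t=10 h): 320·exp(−0.04077·4) = 271.844 mg/L
Dose 7 (90 mg at t=12 h): 90·exp(−0.04077·2) = 82.952 mg/L
C(14) = 237.324 + 116.483 + 56.538 + 306.710 + 46.979 + 271.844 + 82.952 = 1118.830 mg/L

1118.830 mg/L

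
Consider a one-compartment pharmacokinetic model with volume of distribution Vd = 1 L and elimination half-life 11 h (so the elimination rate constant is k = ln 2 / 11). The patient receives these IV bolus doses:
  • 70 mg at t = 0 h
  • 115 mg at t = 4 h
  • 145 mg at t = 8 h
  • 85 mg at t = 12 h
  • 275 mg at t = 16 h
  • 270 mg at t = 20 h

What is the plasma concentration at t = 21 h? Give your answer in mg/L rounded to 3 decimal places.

624.349 mg/L

k = ln 2 / 11 = 0.06301 per h
Dose 1 (70 mg at t=0 h): 70·exp(−0.06301·21) = 18.638 mg/L
Dose 2 (115 mg at t=4 h): 115·exp(−0.06301·17) = 39.398 mg/L
Dose 3 (145 mg at t=8 h): 145·exp(−0.06301·13) = 63.915 mg/L
Dose 4 (85 mg at t=12 h): 85·exp(−0.06301·9) = 48.208 mg/L
Dose 5 (275 mg at t=16 h): 275·exp(−0.06301·5) = 200.679 mg/L
Dose 6 (270 mg at t=20 h): 270·exp(−0.06301·1) = 253.511 mg/L
C(21) = 18.638 + 39.398 + 63.915 + 48.208 + 200.679 + 253.511 = 624.349 mg/L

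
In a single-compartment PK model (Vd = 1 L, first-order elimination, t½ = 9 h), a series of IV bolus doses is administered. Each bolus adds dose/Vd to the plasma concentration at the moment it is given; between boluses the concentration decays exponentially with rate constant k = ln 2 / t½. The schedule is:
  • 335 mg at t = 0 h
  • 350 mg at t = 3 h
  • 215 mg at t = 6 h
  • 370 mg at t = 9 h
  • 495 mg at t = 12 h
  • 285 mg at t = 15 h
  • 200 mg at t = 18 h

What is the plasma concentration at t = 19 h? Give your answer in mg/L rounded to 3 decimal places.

k = ln 2 / 9 = 0.07702 per h
Dose 1 (335 mg at t=0 h): 335·exp(−0.07702·19) = 77.542 mg/L
Dose 2 (350 mg at t=3 h): 350·exp(−0.07702·16) = 102.071 mg/L
Dose 3 (215 mg at t=6 h): 215·exp(−0.07702·13) = 78.998 mg/L
Dose 4 (370 mg at t=9 h): 370·exp(−0.07702·10) = 171.287 mg/L
Dose 5 (495 mg at t=12 h): 495·exp(−0.07702·7) = 288.716 mg/L
Dose 6 (285 mg at t=15 h): 285·exp(−0.07702·4) = 209.437 mg/L
Dose 7 (200 mg at t=18 h): 200·exp(−0.07702·1) = 185.175 mg/L
C(19) = 77.542 + 102.071 + 78.998 + 171.287 + 288.716 + 209.437 + 185.175 = 1113.226 mg/L

1113.226 mg/L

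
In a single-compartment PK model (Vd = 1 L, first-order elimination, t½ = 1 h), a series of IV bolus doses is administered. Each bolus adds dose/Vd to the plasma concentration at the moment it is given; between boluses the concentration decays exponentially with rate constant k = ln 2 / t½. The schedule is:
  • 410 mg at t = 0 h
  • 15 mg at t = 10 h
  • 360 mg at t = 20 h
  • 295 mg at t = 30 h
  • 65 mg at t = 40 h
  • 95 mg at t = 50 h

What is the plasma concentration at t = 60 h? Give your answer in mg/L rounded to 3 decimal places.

0.093 mg/L

k = ln 2 / 1 = 0.69315 per h
Dose 1 (410 mg at t=0 h): 410·exp(−0.69315·60) = 0.000 mg/L
Dose 2 (15 mg at t=10 h): 15·exp(−0.69315·50) = 0.000 mg/L
Dose 3 (360 mg at t=20 h): 360·exp(−0.69315·40) = 0.000 mg/L
Dose 4 (295 mg at t=30 h): 295·exp(−0.69315·30) = 0.000 mg/L
Dose 5 (65 mg at t=40 h): 65·exp(−0.69315·20) = 0.000 mg/L
Dose 6 (95 mg at t=50 h): 95·exp(−0.69315·10) = 0.093 mg/L
C(60) = 0.000 + 0.000 + 0.000 + 0.000 + 0.000 + 0.093 = 0.093 mg/L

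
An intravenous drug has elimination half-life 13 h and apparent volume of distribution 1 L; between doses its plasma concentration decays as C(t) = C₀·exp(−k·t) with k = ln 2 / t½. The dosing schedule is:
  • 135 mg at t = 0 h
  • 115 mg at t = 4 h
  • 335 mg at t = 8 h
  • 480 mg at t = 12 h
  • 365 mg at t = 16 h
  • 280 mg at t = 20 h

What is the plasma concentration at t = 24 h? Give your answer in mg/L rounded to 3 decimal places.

937.498 mg/L

k = ln 2 / 13 = 0.05332 per h
Dose 1 (135 mg at t=0 h): 135·exp(−0.05332·24) = 37.548 mg/L
Dose 2 (115 mg at t=4 h): 115·exp(−0.05332·20) = 39.589 mg/L
Dose 3 (335 mg at t=8 h): 335·exp(−0.05332·16) = 142.740 mg/L
Dose 4 (480 mg at t=12 h): 480·exp(−0.05332·12) = 253.144 mg/L
Dose 5 (365 mg at t=16 h): 365·exp(−0.05332·8) = 238.256 mg/L
Dose 6 (280 mg at t=20 h): 280·exp(−0.05332·4) = 226.221 mg/L
C(24) = 37.548 + 39.589 + 142.740 + 253.144 + 238.256 + 226.221 = 937.498 mg/L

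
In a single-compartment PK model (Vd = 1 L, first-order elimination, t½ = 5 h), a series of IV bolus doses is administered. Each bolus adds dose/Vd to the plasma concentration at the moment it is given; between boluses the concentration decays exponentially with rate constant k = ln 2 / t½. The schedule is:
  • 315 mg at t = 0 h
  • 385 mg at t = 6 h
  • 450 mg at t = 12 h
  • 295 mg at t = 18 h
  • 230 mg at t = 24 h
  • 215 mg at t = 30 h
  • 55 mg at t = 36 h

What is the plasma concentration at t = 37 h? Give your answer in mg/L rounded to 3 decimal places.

209.629 mg/L

k = ln 2 / 5 = 0.13863 per h
Dose 1 (315 mg at t=0 h): 315·exp(−0.13863·37) = 1.865 mg/L
Dose 2 (385 mg at t=6 h): 385·exp(−0.13863·31) = 5.237 mg/L
Dose 3 (450 mg at t=12 h): 450·exp(−0.13863·25) = 14.063 mg/L
Dose 4 (295 mg at t=18 h): 295·exp(−0.13863·19) = 21.179 mg/L
Dose 5 (230 mg at t=24 h): 230·exp(−0.13863·13) = 37.936 mg/L
Dose 6 (215 mg at t=30 h): 215·exp(−0.13863·7) = 81.470 mg/L
Dose 7 (55 mg at t=36 h): 55·exp(−0.13863·1) = 47.880 mg/L
C(37) = 1.865 + 5.237 + 14.063 + 21.179 + 37.936 + 81.470 + 47.880 = 209.629 mg/L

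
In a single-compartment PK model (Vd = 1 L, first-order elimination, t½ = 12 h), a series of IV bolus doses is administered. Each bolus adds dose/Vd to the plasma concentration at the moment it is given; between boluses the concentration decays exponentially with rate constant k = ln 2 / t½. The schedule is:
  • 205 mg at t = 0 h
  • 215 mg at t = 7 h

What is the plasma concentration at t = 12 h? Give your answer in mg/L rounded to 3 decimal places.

263.568 mg/L

k = ln 2 / 12 = 0.05776 per h
Dose 1 (205 mg at t=0 h): 205·exp(−0.05776·12) = 102.500 mg/L
Dose 2 (215 mg at t=7 h): 215·exp(−0.05776·5) = 161.068 mg/L
C(12) = 102.500 + 161.068 = 263.568 mg/L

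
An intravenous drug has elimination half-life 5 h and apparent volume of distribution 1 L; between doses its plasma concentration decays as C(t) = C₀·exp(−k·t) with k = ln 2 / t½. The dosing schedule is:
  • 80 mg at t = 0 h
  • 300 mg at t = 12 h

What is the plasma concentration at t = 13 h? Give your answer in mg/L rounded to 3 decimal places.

k = ln 2 / 5 = 0.13863 per h
Dose 1 (80 mg at t=0 h): 80·exp(−0.13863·13) = 13.195 mg/L
Dose 2 (300 mg at t=12 h): 300·exp(−0.13863·1) = 261.165 mg/L
C(13) = 13.195 + 261.165 = 274.360 mg/L

274.360 mg/L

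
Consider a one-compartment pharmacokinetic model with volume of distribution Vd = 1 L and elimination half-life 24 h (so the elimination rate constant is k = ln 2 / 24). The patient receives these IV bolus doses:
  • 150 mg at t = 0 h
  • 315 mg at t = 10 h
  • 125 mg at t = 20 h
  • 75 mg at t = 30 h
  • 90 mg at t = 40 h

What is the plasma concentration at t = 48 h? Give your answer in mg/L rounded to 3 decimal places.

k = ln 2 / 24 = 0.02888 per h
Dose 1 (150 mg at t=0 h): 150·exp(−0.02888·48) = 37.500 mg/L
Dose 2 (315 mg at t=10 h): 315·exp(−0.02888·38) = 105.119 mg/L
Dose 3 (125 mg at t=20 h): 125·exp(−0.02888·28) = 55.681 mg/L
Dose 4 (75 mg at t=30 h): 75·exp(−0.02888·18) = 44.595 mg/L
Dose 5 (90 mg at t=40 h): 90·exp(−0.02888·8) = 71.433 mg/L
C(48) = 37.500 + 105.119 + 55.681 + 44.595 + 71.433 = 314.328 mg/L

314.328 mg/L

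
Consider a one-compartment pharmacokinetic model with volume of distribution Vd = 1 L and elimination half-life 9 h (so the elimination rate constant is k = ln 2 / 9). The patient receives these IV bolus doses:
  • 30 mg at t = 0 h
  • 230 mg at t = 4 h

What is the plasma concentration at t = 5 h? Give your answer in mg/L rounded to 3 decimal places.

k = ln 2 / 9 = 0.07702 per h
Dose 1 (30 mg at t=0 h): 30·exp(−0.07702·5) = 20.412 mg/L
Dose 2 (230 mg at t=4 h): 230·exp(−0.07702·1) = 212.951 mg/L
C(5) = 20.412 + 212.951 = 233.363 mg/L

233.363 mg/L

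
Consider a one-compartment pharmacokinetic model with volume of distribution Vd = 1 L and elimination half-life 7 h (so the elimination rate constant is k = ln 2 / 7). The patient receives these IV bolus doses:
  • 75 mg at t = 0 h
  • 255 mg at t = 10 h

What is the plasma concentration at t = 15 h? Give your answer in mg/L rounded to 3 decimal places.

172.407 mg/L

k = ln 2 / 7 = 0.09902 per h
Dose 1 (75 mg at t=0 h): 75·exp(−0.09902·15) = 16.982 mg/L
Dose 2 (255 mg at t=10 h): 255·exp(−0.09902·5) = 155.424 mg/L
C(15) = 16.982 + 155.424 = 172.407 mg/L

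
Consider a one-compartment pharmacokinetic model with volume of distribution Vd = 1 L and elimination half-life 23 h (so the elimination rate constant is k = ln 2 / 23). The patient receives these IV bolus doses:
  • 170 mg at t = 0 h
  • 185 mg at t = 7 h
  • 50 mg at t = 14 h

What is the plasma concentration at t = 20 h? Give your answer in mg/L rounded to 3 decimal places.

k = ln 2 / 23 = 0.03014 per h
Dose 1 (170 mg at t=0 h): 170·exp(−0.03014·20) = 93.043 mg/L
Dose 2 (185 mg at t=7 h): 185·exp(−0.03014·13) = 125.033 mg/L
Dose 3 (50 mg at t=14 h): 50·exp(−0.03014·6) = 41.729 mg/L
C(20) = 93.043 + 125.033 + 41.729 = 259.805 mg/L

259.805 mg/L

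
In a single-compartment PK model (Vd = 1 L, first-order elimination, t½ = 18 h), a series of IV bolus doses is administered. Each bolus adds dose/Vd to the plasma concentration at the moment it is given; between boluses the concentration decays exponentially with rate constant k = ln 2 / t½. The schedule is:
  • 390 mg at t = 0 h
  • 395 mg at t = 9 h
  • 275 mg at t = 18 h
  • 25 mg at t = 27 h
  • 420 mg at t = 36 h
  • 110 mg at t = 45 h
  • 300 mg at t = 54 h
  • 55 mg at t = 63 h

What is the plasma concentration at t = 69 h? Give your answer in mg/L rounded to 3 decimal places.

483.629 mg/L

k = ln 2 / 18 = 0.03851 per h
Dose 1 (390 mg at t=0 h): 390·exp(−0.03851·69) = 27.360 mg/L
Dose 2 (395 mg at t=9 h): 395·exp(−0.03851·60) = 39.189 mg/L
Dose 3 (275 mg at t=18 h): 275·exp(−0.03851·51) = 38.585 mg/L
Dose 4 (25 mg at t=27 h): 25·exp(−0.03851·42) = 4.961 mg/L
Dose 5 (420 mg at t=36 h): 420·exp(−0.03851·33) = 117.859 mg/L
Dose 6 (110 mg at t=45 h): 110·exp(−0.03851·24) = 43.654 mg/L
Dose 7 (300 mg at t=54 h): 300·exp(−0.03851·15) = 168.369 mg/L
Dose 8 (55 mg at t=63 h): 55·exp(−0.03851·6) = 43.654 mg/L
C(69) = 27.360 + 39.189 + 38.585 + 4.961 + 117.859 + 43.654 + 168.369 + 43.654 = 483.629 mg/L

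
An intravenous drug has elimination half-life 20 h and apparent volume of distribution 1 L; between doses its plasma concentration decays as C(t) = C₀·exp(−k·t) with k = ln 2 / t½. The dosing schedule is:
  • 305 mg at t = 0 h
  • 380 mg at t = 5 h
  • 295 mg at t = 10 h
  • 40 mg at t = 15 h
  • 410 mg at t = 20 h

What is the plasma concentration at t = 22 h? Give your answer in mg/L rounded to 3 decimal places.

k = ln 2 / 20 = 0.03466 per h
Dose 1 (305 mg at t=0 h): 305·exp(−0.03466·22) = 142.288 mg/L
Dose 2 (380 mg at t=5 h): 380·exp(−0.03466·17) = 210.818 mg/L
Dose 3 (295 mg at t=10 h): 295·exp(−0.03466·12) = 194.627 mg/L
Dose 4 (40 mg at t=15 h): 40·exp(−0.03466·7) = 31.383 mg/L
Dose 5 (410 mg at t=20 h): 410·exp(−0.03466·2) = 382.544 mg/L
C(22) = 142.288 + 210.818 + 194.627 + 31.383 + 382.544 = 961.660 mg/L

961.660 mg/L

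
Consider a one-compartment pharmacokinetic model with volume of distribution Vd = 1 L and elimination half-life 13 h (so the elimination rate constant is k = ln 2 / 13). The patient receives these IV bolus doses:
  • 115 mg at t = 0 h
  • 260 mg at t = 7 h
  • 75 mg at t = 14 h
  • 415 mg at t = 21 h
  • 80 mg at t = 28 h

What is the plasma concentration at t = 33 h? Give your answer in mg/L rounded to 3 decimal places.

392.170 mg/L

k = ln 2 / 13 = 0.05332 per h
Dose 1 (115 mg at t=0 h): 115·exp(−0.05332·33) = 19.795 mg/L
Dose 2 (260 mg at t=7 h): 260·exp(−0.05332·26) = 65.000 mg/L
Dose 3 (75 mg at t=14 h): 75·exp(−0.05332·19) = 27.233 mg/L
Dose 4 (415 mg at t=21 h): 415·exp(−0.05332·12) = 218.864 mg/L
Dose 5 (80 mg at t=28 h): 80·exp(−0.05332·5) = 61.279 mg/L
C(33) = 19.795 + 65.000 + 27.233 + 218.864 + 61.279 = 392.170 mg/L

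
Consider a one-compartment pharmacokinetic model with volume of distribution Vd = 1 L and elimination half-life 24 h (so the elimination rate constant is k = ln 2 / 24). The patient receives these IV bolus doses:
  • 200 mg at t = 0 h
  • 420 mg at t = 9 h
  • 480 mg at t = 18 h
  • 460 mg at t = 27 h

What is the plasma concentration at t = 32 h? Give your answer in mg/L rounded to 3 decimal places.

k = ln 2 / 24 = 0.02888 per h
Dose 1 (200 mg at t=0 h): 200·exp(−0.02888·32) = 79.370 mg/L
Dose 2 (420 mg at t=9 h): 420·exp(−0.02888·23) = 216.153 mg/L
Dose 3 (480 mg at t=18 h): 480·exp(−0.02888·14) = 320.362 mg/L
Dose 4 (460 mg at t=27 h): 460·exp(−0.02888·5) = 398.147 mg/L
C(32) = 79.370 + 216.153 + 320.362 + 398.147 = 1014.032 mg/L

1014.032 mg/L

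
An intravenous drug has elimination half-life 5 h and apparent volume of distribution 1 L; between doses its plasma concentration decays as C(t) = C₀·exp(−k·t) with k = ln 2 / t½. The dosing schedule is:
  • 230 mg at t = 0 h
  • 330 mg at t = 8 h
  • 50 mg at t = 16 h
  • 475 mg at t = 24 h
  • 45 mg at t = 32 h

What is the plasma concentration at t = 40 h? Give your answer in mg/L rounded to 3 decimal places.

73.134 mg/L

k = ln 2 / 5 = 0.13863 per h
Dose 1 (230 mg at t=0 h): 230·exp(−0.13863·40) = 0.898 mg/L
Dose 2 (330 mg at t=8 h): 330·exp(−0.13863·32) = 3.908 mg/L
Dose 3 (50 mg at t=16 h): 50·exp(−0.13863·24) = 1.795 mg/L
Dose 4 (475 mg at t=24 h): 475·exp(−0.13863·16) = 51.689 mg/L
Dose 5 (45 mg at t=32 h): 45·exp(−0.13863·8) = 14.844 mg/L
C(40) = 0.898 + 3.908 + 1.795 + 51.689 + 14.844 = 73.134 mg/L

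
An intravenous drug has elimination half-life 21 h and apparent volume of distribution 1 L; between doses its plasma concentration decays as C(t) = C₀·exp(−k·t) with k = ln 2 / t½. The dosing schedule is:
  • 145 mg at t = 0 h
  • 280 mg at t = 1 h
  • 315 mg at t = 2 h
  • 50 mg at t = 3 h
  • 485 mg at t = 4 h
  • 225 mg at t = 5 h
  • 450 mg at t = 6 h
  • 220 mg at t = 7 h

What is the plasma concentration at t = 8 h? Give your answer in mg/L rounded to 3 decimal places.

1897.296 mg/L

k = ln 2 / 21 = 0.03301 per h
Dose 1 (145 mg at t=0 h): 145·exp(−0.03301·8) = 111.350 mg/L
Dose 2 (280 mg at t=1 h): 280·exp(−0.03301·7) = 222.236 mg/L
Dose 3 (315 mg at t=2 h): 315·exp(−0.03301·6) = 258.406 mg/L
Dose 4 (50 mg at t=3 h): 50·exp(−0.03301·5) = 42.393 mg/L
Dose 5 (485 mg at t=4 h): 485·exp(−0.03301·4) = 425.013 mg/L
Dose 6 (225 mg at t=5 h): 225·exp(−0.03301·3) = 203.788 mg/L
Dose 7 (450 mg at t=6 h): 450·exp(−0.03301·2) = 421.253 mg/L
Dose 8 (220 mg at t=7 h): 220·exp(−0.03301·1) = 212.857 mg/L
C(8) = 111.350 + 222.236 + 258.406 + 42.393 + 425.013 + 203.788 + 421.253 + 212.857 = 1897.296 mg/L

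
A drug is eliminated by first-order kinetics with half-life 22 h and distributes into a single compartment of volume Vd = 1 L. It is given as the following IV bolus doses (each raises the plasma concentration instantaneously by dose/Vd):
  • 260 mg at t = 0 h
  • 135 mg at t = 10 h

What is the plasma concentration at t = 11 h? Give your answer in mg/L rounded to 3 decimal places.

314.661 mg/L

k = ln 2 / 22 = 0.03151 per h
Dose 1 (260 mg at t=0 h): 260·exp(−0.03151·11) = 183.848 mg/L
Dose 2 (135 mg at t=10 h): 135·exp(−0.03151·1) = 130.813 mg/L
C(11) = 183.848 + 130.813 = 314.661 mg/L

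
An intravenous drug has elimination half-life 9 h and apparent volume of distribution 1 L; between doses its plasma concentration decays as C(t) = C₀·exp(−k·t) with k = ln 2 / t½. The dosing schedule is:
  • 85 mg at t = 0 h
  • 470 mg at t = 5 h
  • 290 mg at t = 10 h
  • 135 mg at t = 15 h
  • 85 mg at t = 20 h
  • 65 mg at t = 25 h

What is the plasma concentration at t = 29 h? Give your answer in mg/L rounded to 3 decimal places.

286.448 mg/L

k = ln 2 / 9 = 0.07702 per h
Dose 1 (85 mg at t=0 h): 85·exp(−0.07702·29) = 9.108 mg/L
Dose 2 (470 mg at t=5 h): 470·exp(−0.07702·24) = 74.020 mg/L
Dose 3 (290 mg at t=10 h): 290·exp(−0.07702·19) = 67.126 mg/L
Dose 4 (135 mg at t=15 h): 135·exp(−0.07702·14) = 45.927 mg/L
Dose 5 (85 mg at t=20 h): 85·exp(−0.07702·9) = 42.500 mg/L
Dose 6 (65 mg at t=25 h): 65·exp(−0.07702·4) = 47.766 mg/L
C(29) = 9.108 + 74.020 + 67.126 + 45.927 + 42.500 + 47.766 = 286.448 mg/L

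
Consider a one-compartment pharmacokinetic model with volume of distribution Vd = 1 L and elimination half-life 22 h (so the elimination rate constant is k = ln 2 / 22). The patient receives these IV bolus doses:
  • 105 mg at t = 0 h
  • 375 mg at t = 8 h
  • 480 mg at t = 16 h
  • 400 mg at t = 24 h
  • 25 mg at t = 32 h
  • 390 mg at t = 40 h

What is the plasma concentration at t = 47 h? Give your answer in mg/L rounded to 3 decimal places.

k = ln 2 / 22 = 0.03151 per h
Dose 1 (105 mg at t=0 h): 105·exp(−0.03151·47) = 23.882 mg/L
Dose 2 (375 mg at t=8 h): 375·exp(−0.03151·39) = 109.746 mg/L
Dose 3 (480 mg at t=16 h): 480·exp(−0.03151·31) = 180.743 mg/L
Dose 4 (400 mg at t=24 h): 400·exp(−0.03151·23) = 193.797 mg/L
Dose 5 (25 mg at t=32 h): 25·exp(−0.03151·15) = 15.584 mg/L
Dose 6 (390 mg at t=40 h): 390·exp(−0.03151·7) = 312.811 mg/L
C(47) = 23.882 + 109.746 + 180.743 + 193.797 + 15.584 + 312.811 = 836.564 mg/L

836.564 mg/L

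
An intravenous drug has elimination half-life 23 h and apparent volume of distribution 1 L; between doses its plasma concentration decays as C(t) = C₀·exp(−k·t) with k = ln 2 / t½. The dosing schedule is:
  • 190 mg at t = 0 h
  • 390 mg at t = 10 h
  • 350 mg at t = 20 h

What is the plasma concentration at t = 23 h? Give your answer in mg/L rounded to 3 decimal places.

678.328 mg/L

k = ln 2 / 23 = 0.03014 per h
Dose 1 (190 mg at t=0 h): 190·exp(−0.03014·23) = 95.000 mg/L
Dose 2 (390 mg at t=10 h): 390·exp(−0.03014·13) = 263.583 mg/L
Dose 3 (350 mg at t=20 h): 350·exp(−0.03014·3) = 319.745 mg/L
C(23) = 95.000 + 263.583 + 319.745 = 678.328 mg/L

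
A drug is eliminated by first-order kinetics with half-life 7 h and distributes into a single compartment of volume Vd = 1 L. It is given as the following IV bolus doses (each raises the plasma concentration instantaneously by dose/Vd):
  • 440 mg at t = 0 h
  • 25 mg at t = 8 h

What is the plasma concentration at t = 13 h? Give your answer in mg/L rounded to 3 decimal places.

136.688 mg/L

k = ln 2 / 7 = 0.09902 per h
Dose 1 (440 mg at t=0 h): 440·exp(−0.09902·13) = 121.450 mg/L
Dose 2 (25 mg at t=8 h): 25·exp(−0.09902·5) = 15.238 mg/L
C(13) = 121.450 + 15.238 = 136.688 mg/L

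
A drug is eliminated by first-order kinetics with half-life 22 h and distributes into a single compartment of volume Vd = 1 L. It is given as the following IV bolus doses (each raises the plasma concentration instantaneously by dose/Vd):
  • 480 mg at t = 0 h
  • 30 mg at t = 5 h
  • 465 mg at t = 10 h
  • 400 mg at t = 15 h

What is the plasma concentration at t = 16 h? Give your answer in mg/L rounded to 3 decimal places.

1083.654 mg/L

k = ln 2 / 22 = 0.03151 per h
Dose 1 (480 mg at t=0 h): 480·exp(−0.03151·16) = 289.941 mg/L
Dose 2 (30 mg at t=5 h): 30·exp(−0.03151·11) = 21.213 mg/L
Dose 3 (465 mg at t=10 h): 465·exp(−0.03151·6) = 384.905 mg/L
Dose 4 (400 mg at t=15 h): 400·exp(−0.03151·1) = 387.594 mg/L
C(16) = 289.941 + 21.213 + 384.905 + 387.594 = 1083.654 mg/L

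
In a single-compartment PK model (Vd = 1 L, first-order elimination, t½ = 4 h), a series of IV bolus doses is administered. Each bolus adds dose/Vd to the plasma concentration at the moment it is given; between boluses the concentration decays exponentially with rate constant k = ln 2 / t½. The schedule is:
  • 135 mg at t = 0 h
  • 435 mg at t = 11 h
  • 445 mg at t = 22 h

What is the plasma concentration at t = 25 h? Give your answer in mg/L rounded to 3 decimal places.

k = ln 2 / 4 = 0.17329 per h
Dose 1 (135 mg at t=0 h): 135·exp(−0.17329·25) = 1.774 mg/L
Dose 2 (435 mg at t=11 h): 435·exp(−0.17329·14) = 38.449 mg/L
Dose 3 (445 mg at t=22 h): 445·exp(−0.17329·3) = 264.599 mg/L
C(25) = 1.774 + 38.449 + 264.599 = 304.821 mg/L

304.821 mg/L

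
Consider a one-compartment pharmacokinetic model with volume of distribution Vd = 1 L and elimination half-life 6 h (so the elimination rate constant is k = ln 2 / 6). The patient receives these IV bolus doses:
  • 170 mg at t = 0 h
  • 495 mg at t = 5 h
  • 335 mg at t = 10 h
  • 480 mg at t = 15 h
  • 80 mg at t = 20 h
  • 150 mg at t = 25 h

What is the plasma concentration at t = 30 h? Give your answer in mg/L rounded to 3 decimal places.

k = ln 2 / 6 = 0.11552 per h
Dose 1 (170 mg at t=0 h): 170·exp(−0.11552·30) = 5.313 mg/L
Dose 2 (495 mg at t=5 h): 495·exp(−0.11552·25) = 27.562 mg/L
Dose 3 (335 mg at t=10 h): 335·exp(−0.11552·20) = 33.236 mg/L
Dose 4 (480 mg at t=15 h): 480·exp(−0.11552·15) = 84.853 mg/L
Dose 5 (80 mg at t=20 h): 80·exp(−0.11552·10) = 25.198 mg/L
Dose 6 (150 mg at t=25 h): 150·exp(−0.11552·5) = 84.185 mg/L
C(30) = 5.313 + 27.562 + 33.236 + 84.853 + 25.198 + 84.185 = 260.347 mg/L

260.347 mg/L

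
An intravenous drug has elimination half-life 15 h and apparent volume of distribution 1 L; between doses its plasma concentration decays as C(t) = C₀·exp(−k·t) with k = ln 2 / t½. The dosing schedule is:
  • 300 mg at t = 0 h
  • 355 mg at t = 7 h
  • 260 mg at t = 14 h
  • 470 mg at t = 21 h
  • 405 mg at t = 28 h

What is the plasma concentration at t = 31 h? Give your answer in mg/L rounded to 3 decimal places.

k = ln 2 / 15 = 0.04621 per h
Dose 1 (300 mg at t=0 h): 300·exp(−0.04621·31) = 71.613 mg/L
Dose 2 (355 mg at t=7 h): 355·exp(−0.04621·24) = 117.106 mg/L
Dose 3 (260 mg at t=14 h): 260·exp(−0.04621·17) = 118.524 mg/L
Dose 4 (470 mg at t=21 h): 470·exp(−0.04621·10) = 296.081 mg/L
Dose 5 (405 mg at t=28 h): 405·exp(−0.04621·3) = 352.573 mg/L
C(31) = 71.613 + 117.106 + 118.524 + 296.081 + 352.573 = 955.898 mg/L

955.898 mg/L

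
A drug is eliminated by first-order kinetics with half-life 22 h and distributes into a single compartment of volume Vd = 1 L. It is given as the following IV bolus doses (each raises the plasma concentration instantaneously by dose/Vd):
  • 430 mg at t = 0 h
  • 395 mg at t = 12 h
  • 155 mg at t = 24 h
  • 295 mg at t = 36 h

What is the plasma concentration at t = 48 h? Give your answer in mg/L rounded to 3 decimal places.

496.723 mg/L

k = ln 2 / 22 = 0.03151 per h
Dose 1 (430 mg at t=0 h): 430·exp(−0.03151·48) = 94.771 mg/L
Dose 2 (395 mg at t=12 h): 395·exp(−0.03151·36) = 127.058 mg/L
Dose 3 (155 mg at t=24 h): 155·exp(−0.03151·24) = 72.767 mg/L
Dose 4 (295 mg at t=36 h): 295·exp(−0.03151·12) = 202.127 mg/L
C(48) = 94.771 + 127.058 + 72.767 + 202.127 = 496.723 mg/L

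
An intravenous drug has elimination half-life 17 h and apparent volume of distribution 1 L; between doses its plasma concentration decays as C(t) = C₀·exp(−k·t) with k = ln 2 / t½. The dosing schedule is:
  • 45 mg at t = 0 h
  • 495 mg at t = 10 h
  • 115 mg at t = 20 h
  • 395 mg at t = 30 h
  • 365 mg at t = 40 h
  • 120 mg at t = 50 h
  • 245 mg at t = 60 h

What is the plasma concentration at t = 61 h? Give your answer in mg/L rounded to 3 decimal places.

665.704 mg/L

k = ln 2 / 17 = 0.04077 per h
Dose 1 (45 mg at t=0 h): 45·exp(−0.04077·61) = 3.742 mg/L
Dose 2 (495 mg at t=10 h): 495·exp(−0.04077·51) = 61.875 mg/L
Dose 3 (115 mg at t=20 h): 115·exp(−0.04077·41) = 21.611 mg/L
Dose 4 (395 mg at t=30 h): 395·exp(−0.04077·31) = 111.599 mg/L
Dose 5 (365 mg at t=40 h): 365·exp(−0.04077·21) = 155.036 mg/L
Dose 6 (120 mg at t=50 h): 120·exp(−0.04077·11) = 76.630 mg/L
Dose 7 (245 mg at t=60 h): 245·exp(−0.04077·1) = 235.211 mg/L
C(61) = 3.742 + 61.875 + 21.611 + 111.599 + 155.036 + 76.630 + 235.211 = 665.704 mg/L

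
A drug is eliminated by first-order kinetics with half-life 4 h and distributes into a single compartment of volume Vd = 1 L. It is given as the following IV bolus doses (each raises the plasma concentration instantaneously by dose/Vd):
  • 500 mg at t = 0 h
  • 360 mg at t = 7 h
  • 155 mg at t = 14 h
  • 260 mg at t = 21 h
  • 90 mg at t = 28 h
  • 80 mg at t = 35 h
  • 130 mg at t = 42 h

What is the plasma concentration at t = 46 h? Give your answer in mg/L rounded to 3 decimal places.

85.482 mg/L

k = ln 2 / 4 = 0.17329 per h
Dose 1 (500 mg at t=0 h): 500·exp(−0.17329·46) = 0.173 mg/L
Dose 2 (360 mg at t=7 h): 360·exp(−0.17329·39) = 0.418 mg/L
Dose 3 (155 mg at t=14 h): 155·exp(−0.17329·32) = 0.605 mg/L
Dose 4 (260 mg at t=21 h): 260·exp(−0.17329·25) = 3.416 mg/L
Dose 5 (90 mg at t=28 h): 90·exp(−0.17329·18) = 3.977 mg/L
Dose 6 (80 mg at t=35 h): 80·exp(−0.17329·11) = 11.892 mg/L
Dose 7 (130 mg at t=42 h): 130·exp(−0.17329·4) = 65.000 mg/L
C(46) = 0.173 + 0.418 + 0.605 + 3.416 + 3.977 + 11.892 + 65.000 = 85.482 mg/L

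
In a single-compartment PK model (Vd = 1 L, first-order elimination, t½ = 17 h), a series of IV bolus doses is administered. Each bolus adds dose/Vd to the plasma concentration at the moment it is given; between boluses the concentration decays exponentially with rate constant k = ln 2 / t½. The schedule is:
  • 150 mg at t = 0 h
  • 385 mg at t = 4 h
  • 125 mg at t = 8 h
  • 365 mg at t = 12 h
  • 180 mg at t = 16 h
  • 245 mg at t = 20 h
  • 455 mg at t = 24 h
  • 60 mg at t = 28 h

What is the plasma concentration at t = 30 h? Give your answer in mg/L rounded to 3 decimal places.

k = ln 2 / 17 = 0.04077 per h
Dose 1 (150 mg at t=0 h): 150·exp(−0.04077·30) = 44.143 mg/L
Dose 2 (385 mg at t=4 h): 385·exp(−0.04077·26) = 133.371 mg/L
Dose 3 (125 mg at t=8 h): 125·exp(−0.04077·22) = 50.973 mg/L
Dose 4 (365 mg at t=12 h): 365·exp(−0.04077·18) = 175.209 mg/L
Dose 5 (180 mg at t=16 h): 180·exp(−0.04077·14) = 101.710 mg/L
Dose 6 (245 mg at t=20 h): 245·exp(−0.04077·10) = 162.963 mg/L
Dose 7 (455 mg at t=24 h): 455·exp(−0.04077·6) = 356.259 mg/L
Dose 8 (60 mg at t=28 h): 60·exp(−0.04077·2) = 55.301 mg/L
C(30) = 44.143 + 133.371 + 50.973 + 175.209 + 101.710 + 162.963 + 356.259 + 55.301 = 1079.930 mg/L

1079.930 mg/L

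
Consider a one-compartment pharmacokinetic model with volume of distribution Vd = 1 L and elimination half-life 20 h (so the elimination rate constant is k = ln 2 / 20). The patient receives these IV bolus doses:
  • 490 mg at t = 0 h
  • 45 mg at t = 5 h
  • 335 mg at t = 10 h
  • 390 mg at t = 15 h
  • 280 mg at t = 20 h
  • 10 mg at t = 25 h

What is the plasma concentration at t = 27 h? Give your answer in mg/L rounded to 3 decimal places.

k = ln 2 / 20 = 0.03466 per h
Dose 1 (490 mg at t=0 h): 490·exp(−0.03466·27) = 192.223 mg/L
Dose 2 (45 mg at t=5 h): 45·exp(−0.03466·22) = 20.993 mg/L
Dose 3 (335 mg at t=10 h): 335·exp(−0.03466·17) = 185.853 mg/L
Dose 4 (390 mg at t=15 h): 390·exp(−0.03466·12) = 257.304 mg/L
Dose 5 (280 mg at t=20 h): 280·exp(−0.03466·7) = 219.684 mg/L
Dose 6 (10 mg at t=25 h): 10·exp(−0.03466·2) = 9.330 mg/L
C(27) = 192.223 + 20.993 + 185.853 + 257.304 + 219.684 + 9.330 = 885.387 mg/L

885.387 mg/L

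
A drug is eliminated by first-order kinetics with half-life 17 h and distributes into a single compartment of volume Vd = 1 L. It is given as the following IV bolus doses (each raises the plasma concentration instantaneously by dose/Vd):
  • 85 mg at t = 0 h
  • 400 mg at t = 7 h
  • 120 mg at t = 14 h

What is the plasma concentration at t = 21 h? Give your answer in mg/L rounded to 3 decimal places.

352.332 mg/L

k = ln 2 / 17 = 0.04077 per h
Dose 1 (85 mg at t=0 h): 85·exp(−0.04077·21) = 36.104 mg/L
Dose 2 (400 mg at t=7 h): 400·exp(−0.04077·14) = 226.023 mg/L
Dose 3 (120 mg at t=14 h): 120·exp(−0.04077·7) = 90.204 mg/L
C(21) = 36.104 + 226.023 + 90.204 = 352.332 mg/L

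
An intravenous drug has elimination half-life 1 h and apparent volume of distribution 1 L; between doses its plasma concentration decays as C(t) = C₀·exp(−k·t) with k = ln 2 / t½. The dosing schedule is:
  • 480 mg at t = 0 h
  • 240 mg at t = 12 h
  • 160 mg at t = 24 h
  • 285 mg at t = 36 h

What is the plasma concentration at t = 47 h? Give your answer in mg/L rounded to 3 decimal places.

k = ln 2 / 1 = 0.69315 per h
Dose 1 (480 mg at t=0 h): 480·exp(−0.69315·47) = 0.000 mg/L
Dose 2 (240 mg at t=12 h): 240·exp(−0.69315·35) = 0.000 mg/L
Dose 3 (160 mg at t=24 h): 160·exp(−0.69315·23) = 0.000 mg/L
Dose 4 (285 mg at t=36 h): 285·exp(−0.69315·11) = 0.139 mg/L
C(47) = 0.000 + 0.000 + 0.000 + 0.139 = 0.139 mg/L

0.139 mg/L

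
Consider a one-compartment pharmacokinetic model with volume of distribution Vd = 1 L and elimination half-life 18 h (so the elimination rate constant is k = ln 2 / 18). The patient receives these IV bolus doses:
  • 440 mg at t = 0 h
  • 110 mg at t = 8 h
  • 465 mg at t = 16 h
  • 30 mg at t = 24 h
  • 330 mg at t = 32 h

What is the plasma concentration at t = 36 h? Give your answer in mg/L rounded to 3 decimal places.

k = ln 2 / 18 = 0.03851 per h
Dose 1 (440 mg at t=0 h): 440·exp(−0.03851·36) = 110.000 mg/L
Dose 2 (110 mg at t=8 h): 110·exp(−0.03851·28) = 37.422 mg/L
Dose 3 (465 mg at t=16 h): 465·exp(−0.03851·20) = 215.266 mg/L
Dose 4 (30 mg at t=24 h): 30·exp(−0.03851·12) = 18.899 mg/L
Dose 5 (330 mg at t=32 h): 330·exp(−0.03851·4) = 282.891 mg/L
C(36) = 110.000 + 37.422 + 215.266 + 18.899 + 282.891 = 664.477 mg/L

664.477 mg/L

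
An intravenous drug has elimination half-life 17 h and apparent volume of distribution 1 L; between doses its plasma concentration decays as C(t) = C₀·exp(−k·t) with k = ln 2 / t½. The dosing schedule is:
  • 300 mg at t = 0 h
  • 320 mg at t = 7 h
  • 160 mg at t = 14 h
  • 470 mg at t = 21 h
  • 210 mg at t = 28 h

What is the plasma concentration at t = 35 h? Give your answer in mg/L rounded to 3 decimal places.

k = ln 2 / 17 = 0.04077 per h
Dose 1 (300 mg at t=0 h): 300·exp(−0.04077·35) = 72.004 mg/L
Dose 2 (320 mg at t=7 h): 320·exp(−0.04077·28) = 102.173 mg/L
Dose 3 (160 mg at t=14 h): 160·exp(−0.04077·21) = 67.961 mg/L
Dose 4 (470 mg at t=21 h): 470·exp(−0.04077·14) = 265.577 mg/L
Dose 5 (210 mg at t=28 h): 210·exp(−0.04077·7) = 157.858 mg/L
C(35) = 72.004 + 102.173 + 67.961 + 265.577 + 157.858 = 665.572 mg/L

665.572 mg/L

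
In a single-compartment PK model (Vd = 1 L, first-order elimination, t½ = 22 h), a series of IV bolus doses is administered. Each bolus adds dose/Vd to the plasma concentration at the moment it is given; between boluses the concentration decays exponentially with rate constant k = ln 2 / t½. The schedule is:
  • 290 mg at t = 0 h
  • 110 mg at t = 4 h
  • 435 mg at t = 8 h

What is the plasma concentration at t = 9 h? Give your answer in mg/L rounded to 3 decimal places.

733.874 mg/L

k = ln 2 / 22 = 0.03151 per h
Dose 1 (290 mg at t=0 h): 290·exp(−0.03151·9) = 218.398 mg/L
Dose 2 (110 mg at t=4 h): 110·exp(−0.03151·5) = 93.967 mg/L
Dose 3 (435 mg at t=8 h): 435·exp(−0.03151·1) = 421.508 mg/L
C(9) = 218.398 + 93.967 + 421.508 = 733.874 mg/L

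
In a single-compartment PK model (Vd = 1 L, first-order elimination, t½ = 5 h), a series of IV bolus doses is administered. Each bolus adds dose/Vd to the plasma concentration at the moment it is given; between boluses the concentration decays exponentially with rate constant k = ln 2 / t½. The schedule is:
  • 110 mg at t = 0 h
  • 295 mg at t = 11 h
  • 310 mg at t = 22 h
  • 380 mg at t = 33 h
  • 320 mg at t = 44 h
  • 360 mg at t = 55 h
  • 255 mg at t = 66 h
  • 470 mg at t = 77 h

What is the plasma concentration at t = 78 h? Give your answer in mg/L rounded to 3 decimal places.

k = ln 2 / 5 = 0.13863 per h
Dose 1 (110 mg at t=0 h): 110·exp(−0.13863·78) = 0.002 mg/L
Dose 2 (295 mg at t=11 h): 295·exp(−0.13863·67) = 0.027 mg/L
Dose 3 (310 mg at t=22 h): 310·exp(−0.13863·56) = 0.132 mg/L
Dose 4 (380 mg at t=33 h): 380·exp(−0.13863·45) = 0.742 mg/L
Dose 5 (320 mg at t=44 h): 320·exp(−0.13863·34) = 2.872 mg/L
Dose 6 (360 mg at t=55 h): 360·exp(−0.13863·23) = 14.844 mg/L
Dose 7 (255 mg at t=66 h): 255·exp(−0.13863·12) = 48.313 mg/L
Dose 8 (470 mg at t=77 h): 470·exp(−0.13863·1) = 409.159 mg/L
C(78) = 0.002 + 0.027 + 0.132 + 0.742 + 2.872 + 14.844 + 48.313 + 409.159 = 476.092 mg/L

476.092 mg/L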